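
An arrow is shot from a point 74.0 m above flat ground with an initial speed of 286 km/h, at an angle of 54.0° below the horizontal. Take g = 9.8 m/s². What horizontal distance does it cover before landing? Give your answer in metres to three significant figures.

49.7 m

Convert: 286 km/h = 286/3.6 = 79.44 m/s.
Horizontal component vₓ = 79.44 cos 54.0° = 46.70 m/s; vertical v_y0 = −64.27 m/s (downward).
With up positive and y = 0 at the ground: y(t) = 74.0 + (−64.27) t − 4.900 t². Setting y = 0 and taking the positive root: t = [−64.27 + √(64.27² + 2·9.80·74.0)] / 9.80 = (−64.27 + 74.71) / 9.80 = 1.065 s.
Horizontal distance: R = vₓ t = 46.70 × 1.065 = 49.73 m.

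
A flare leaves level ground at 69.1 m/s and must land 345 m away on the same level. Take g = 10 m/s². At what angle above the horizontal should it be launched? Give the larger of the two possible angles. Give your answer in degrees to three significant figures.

66.9°

R = v₀² sin 2θ / g gives sin 2θ = gR/v₀² = 10.0·345/69.1² = 0.7225.
2θ = 46.26° or 180° − 46.26° = 133.7°, so θ = 23.13° or 66.87°.
The larger angle is 66.87°.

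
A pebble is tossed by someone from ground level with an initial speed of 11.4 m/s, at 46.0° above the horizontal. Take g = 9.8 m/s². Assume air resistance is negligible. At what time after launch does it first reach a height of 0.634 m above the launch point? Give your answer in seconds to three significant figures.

0.0813 s

Resolve: vₓ = 11.40 cos 46.0° = 7.919 m/s and v_y0 = 11.40 sin 46.0° = 8.200 m/s.
Height y(t) = 8.200 t − 4.900 t² = 0.634 gives 4.900 t² − 8.200 t + 0.634 = 0.
t = [8.200 ± √(8.200² − 2·9.80·0.634)] / 9.80 = (8.200 ± 7.404) / 9.80, so t = 0.08126 s or t = 1.592 s.
The first (ascending) time is 0.08126 s.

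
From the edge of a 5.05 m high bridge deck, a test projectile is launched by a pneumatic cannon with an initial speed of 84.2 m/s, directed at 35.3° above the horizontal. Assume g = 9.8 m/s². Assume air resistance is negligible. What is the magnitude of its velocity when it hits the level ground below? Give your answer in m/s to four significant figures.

84.79 m/s

Components: vₓ = 84.20 cos 35.3° = 68.72 m/s, v_y0 = 84.20 sin 35.3° = 48.66 m/s.
Vertical motion (up positive, ground at y = 0): 4.900 t² − (48.66) t − 5.05 = 0, so t = (48.66 + √(48.66² + 2·9.80·5.05)) / 9.80 = (48.66 + 49.66) / 9.80 = 10.03 s.
Vertical velocity at impact: v_y = v_y0 − g t = 48.66 − 9.80 × 10.03 = −49.66 m/s.
Speed: |v| = √(vₓ² + v_y²) = √(68.72² + 49.66²) = 84.79 m/s.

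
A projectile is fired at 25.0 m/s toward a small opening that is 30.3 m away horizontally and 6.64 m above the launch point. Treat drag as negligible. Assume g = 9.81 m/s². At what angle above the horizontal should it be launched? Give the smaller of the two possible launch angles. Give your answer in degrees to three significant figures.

Trajectory: y = x tanθ − g x² (1 + tan²θ)/(2v₀²). With x = 30.3, y = 6.64, v₀ = 25.0, g = 9.81:
7.205 tan²θ − 30.3 tanθ + (13.85) = 0.
tanθ = [30.3 ± √(30.3² − 4 × 7.205 × (13.85))] / (2 × 7.205) = (30.3 ± 22.78) / 14.41, giving tanθ = 0.5216 or 3.684.
θ = 27.55° or 74.81°; the smaller is 27.55°.

27.5°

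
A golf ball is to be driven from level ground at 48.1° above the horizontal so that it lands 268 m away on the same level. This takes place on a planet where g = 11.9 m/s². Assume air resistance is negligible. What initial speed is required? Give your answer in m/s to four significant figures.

From R = (v₀² / g) sin 2θ: v₀ = √(gR / sin 2θ).
v₀ = √(11.9 × 268 / sin 96.20°) = √(3189 / 0.9942) = √3208.0 = 56.64 m/s.

56.64 m/s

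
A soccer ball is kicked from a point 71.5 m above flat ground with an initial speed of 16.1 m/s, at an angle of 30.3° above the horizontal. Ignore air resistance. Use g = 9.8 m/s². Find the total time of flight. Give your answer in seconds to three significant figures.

4.74 s

Horizontal component vₓ = 16.10 cos 30.3° = 13.90 m/s; vertical v_y0 = 16.10 sin 30.3° = 8.123 m/s.
Vertical motion (up positive, ground at y = 0): 4.900 t² − (8.123) t − 71.5 = 0, so t = (8.123 + √(8.123² + 2·9.80·71.5)) / 9.80 = (8.123 + 38.31) / 9.80 = 4.738 s.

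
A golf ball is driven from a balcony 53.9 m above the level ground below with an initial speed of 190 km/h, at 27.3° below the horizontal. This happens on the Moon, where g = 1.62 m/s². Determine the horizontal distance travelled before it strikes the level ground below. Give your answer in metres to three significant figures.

97.6 m

Convert: 190 km/h = 190/3.6 = 52.78 m/s.
Components: vₓ = 52.78 cos 27.3° = 46.90 m/s, v_y0 = −24.21 m/s (downward).
The projectile lands when y = 53.9 + (−24.21) t − ½·1.62·t² = 0. Positive root: t = (−24.21 + √(24.21² + 2·1.62·53.9)) / 1.62 = (−24.21 + 27.58) / 1.62 = 2.082 s.
Horizontal distance: R = vₓ t = 46.90 × 2.082 = 97.63 m.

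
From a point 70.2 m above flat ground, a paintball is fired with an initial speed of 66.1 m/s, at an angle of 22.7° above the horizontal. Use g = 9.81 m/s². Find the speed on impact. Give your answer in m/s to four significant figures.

Resolve: vₓ = 66.10 cos 22.7° = 60.98 m/s and v_y0 = 66.10 sin 22.7° = 25.51 m/s.
Vertical motion (up positive, ground at y = 0): 4.905 t² − (25.51) t − 70.2 = 0, so t = (25.51 + √(25.51² + 2·9.81·70.2)) / 9.81 = (25.51 + 45.03) / 9.81 = 7.191 s.
Vertical velocity at impact: v_y = v_y0 − g t = 25.51 − 9.81 × 7.191 = −45.03 m/s.
Speed: |v| = √(vₓ² + v_y²) = √(60.98² + 45.03²) = 75.81 m/s.

75.81 m/s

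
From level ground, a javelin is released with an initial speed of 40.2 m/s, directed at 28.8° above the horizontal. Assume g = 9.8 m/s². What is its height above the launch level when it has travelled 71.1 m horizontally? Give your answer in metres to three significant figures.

19.1 m

vₓ = 40.20 cos 28.8° = 35.23 m/s; v_y0 = 40.20 sin 28.8° = 19.37 m/s.
At x = 71.1 m, t = x/vₓ = 71.1/35.23 = 2.018 s.
Height: y = v_y0 t − ½ g t² = 19.37 × 2.018 − 4.900 × 2.018² = 39.09 − 19.96 = 19.13 m.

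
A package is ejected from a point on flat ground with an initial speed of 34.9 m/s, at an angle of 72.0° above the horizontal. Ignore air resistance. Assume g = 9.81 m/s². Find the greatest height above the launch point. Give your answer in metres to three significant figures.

vₓ = 34.90 cos 72.0° = 10.78 m/s; v_y0 = 34.90 sin 72.0° = 33.19 m/s.
Peak height H = v_y0² / (2g) = 1101.7 / 19.62 = 56.15 m.

56.2 m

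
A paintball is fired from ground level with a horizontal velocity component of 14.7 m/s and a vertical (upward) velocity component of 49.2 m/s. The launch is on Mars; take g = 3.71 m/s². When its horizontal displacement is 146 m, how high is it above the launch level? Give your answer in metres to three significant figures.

At x = 146 m, t = x/vₓ = 146/14.70 = 9.932 s.
Height: y = v_y0 t − ½ g t² = 49.20 × 9.932 − 1.855 × 9.932² = 488.7 − 183.0 = 305.7 m.

306 m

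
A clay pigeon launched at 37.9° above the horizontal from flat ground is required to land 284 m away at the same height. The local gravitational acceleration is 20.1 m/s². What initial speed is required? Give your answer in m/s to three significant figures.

Level-ground range: R = v₀² sin(2θ)/g, so v₀ = √(gR / sin 2θ).
v₀ = √(20.1 × 284 / sin 75.80°) = √(5708 / 0.9694) = √5888.3 = 76.74 m/s.

76.7 m/s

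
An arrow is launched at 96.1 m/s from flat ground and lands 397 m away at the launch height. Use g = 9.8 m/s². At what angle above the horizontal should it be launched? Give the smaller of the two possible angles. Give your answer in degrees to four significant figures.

Level-ground range R = v₀² sin(2θ)/g ⇒ sin(2θ) = gR/v₀² = 9.80 × 397 / 96.1² = 0.4213.
2θ = 24.92° or 180° − 24.92° = 155.1°, so θ = 12.46° or 77.54°.
The smaller angle is 12.46°.

12.46°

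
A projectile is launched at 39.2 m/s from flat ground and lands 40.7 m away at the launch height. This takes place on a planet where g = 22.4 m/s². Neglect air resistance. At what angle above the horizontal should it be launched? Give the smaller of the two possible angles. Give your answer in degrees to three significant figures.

18.2°

Level-ground range R = v₀² sin(2θ)/g ⇒ sin(2θ) = gR/v₀² = 22.4 × 40.7 / 39.2² = 0.5933.
2θ = 36.39° or 180° − 36.39° = 143.6°, so θ = 18.20° or 71.80°.
The smaller angle is 18.20°.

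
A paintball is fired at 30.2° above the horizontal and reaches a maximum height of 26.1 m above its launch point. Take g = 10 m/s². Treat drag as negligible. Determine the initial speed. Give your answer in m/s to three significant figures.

At the peak v_y = 0, so v_y0 = √(2gH) = √(2 × 10.0 × 26.1) = 22.85 m/s.
v_y0 = v₀ sin θ ⇒ v₀ = 22.85 / sin 30.2° = 45.42 m/s.

45.4 m/s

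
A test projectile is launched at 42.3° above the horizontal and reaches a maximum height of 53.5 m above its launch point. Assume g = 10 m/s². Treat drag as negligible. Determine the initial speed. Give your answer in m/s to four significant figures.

48.60 m/s

At the peak v_y = 0, so v_y0 = √(2gH) = √(2 × 10.0 × 53.5) = 32.71 m/s.
v_y0 = v₀ sin θ ⇒ v₀ = 32.71 / sin 42.3° = 48.60 m/s.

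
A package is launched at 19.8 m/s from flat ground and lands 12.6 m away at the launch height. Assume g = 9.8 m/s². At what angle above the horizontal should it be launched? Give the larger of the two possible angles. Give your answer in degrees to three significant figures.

80.8°

R = v₀² sin 2θ / g gives sin 2θ = gR/v₀² = 9.80·12.6/19.8² = 0.3150.
2θ = 18.36° or 180° − 18.36° = 161.6°, so θ = 9.179° or 80.82°.
The larger angle is 80.82°.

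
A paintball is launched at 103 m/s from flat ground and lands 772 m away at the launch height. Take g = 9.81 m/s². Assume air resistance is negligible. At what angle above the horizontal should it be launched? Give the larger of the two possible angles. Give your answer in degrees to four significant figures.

Level-ground range R = v₀² sin(2θ)/g ⇒ sin(2θ) = gR/v₀² = 9.81 × 772 / 103² = 0.7139.
2θ = 45.55° or 180° − 45.55° = 134.5°, so θ = 22.77° or 67.23°.
The larger angle is 67.23°.

67.23°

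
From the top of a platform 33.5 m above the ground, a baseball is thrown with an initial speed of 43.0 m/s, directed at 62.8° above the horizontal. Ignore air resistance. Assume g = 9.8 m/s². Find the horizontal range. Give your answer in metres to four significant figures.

vₓ = 43.00 cos 62.8° = 19.66 m/s; v_y0 = 43.00 sin 62.8° = 38.24 m/s.
The projectile lands when y = 33.5 + (38.24) t − ½·9.80·t² = 0. Positive root: t = (38.24 + √(38.24² + 2·9.80·33.5)) / 9.80 = (38.24 + 46.04) / 9.80 = 8.600 s.
Horizontal distance: R = vₓ t = 19.66 × 8.600 = 169.0 m.

169.0 m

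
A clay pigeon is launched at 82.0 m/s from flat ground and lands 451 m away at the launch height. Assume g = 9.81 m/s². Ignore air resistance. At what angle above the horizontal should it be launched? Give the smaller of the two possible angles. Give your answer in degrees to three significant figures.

Level-ground range R = v₀² sin(2θ)/g ⇒ sin(2θ) = gR/v₀² = 9.81 × 451 / 82.0² = 0.6580.
2θ = 41.15° or 180° − 41.15° = 138.9°, so θ = 20.57° or 69.43°.
The smaller angle is 20.57°.

20.6°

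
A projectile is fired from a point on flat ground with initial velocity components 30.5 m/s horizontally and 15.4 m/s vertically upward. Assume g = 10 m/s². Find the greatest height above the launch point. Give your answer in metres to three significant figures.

11.9 m

Peak height H = v_y0² / (2g) = 237.16 / 20.00 = 11.86 m.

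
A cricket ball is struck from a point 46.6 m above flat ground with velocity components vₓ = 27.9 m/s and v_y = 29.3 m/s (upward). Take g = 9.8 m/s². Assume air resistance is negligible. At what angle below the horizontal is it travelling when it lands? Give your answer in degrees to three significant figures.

56.5°

The projectile lands when y = 46.6 + (29.30) t − ½·9.80·t² = 0. Positive root: t = (29.30 + √(29.30² + 2·9.80·46.6)) / 9.80 = (29.30 + 42.09) / 9.80 = 7.285 s.
At impact: v_y = v_y0 − g t = −42.09 m/s; vₓ = 27.90 m/s.
Angle below horizontal: arctan(|v_y|/vₓ) = arctan(42.09/27.90) = 56.46°.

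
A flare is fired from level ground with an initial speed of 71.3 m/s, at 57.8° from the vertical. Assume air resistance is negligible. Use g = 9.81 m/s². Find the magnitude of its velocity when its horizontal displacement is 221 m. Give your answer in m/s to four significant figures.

Resolve: vₓ = 71.30 sin 57.8° = 60.33 m/s and v_y0 = 71.30 cos 57.8° = 37.99 m/s.
x = vₓ t ⇒ t = 221/60.33 = 3.663 s.
Vertical velocity there: v_y = v_y0 − g t = 37.99 − 9.81 × 3.663 = 2.060 m/s.
Speed: √(vₓ² + v_y²) = √(60.33² + 2.060²) = 60.37 m/s.

60.37 m/s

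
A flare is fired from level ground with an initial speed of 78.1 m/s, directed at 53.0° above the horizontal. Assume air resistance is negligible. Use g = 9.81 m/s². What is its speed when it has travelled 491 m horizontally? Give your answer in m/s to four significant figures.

61.79 m/s

Resolve: vₓ = 78.10 cos 53.0° = 47.00 m/s and v_y0 = 78.10 sin 53.0° = 62.37 m/s.
x = vₓ t ⇒ t = 491/47.00 = 10.45 s.
Vertical velocity there: v_y = v_y0 − g t = 62.37 − 9.81 × 10.45 = −40.11 m/s.
Speed: √(vₓ² + v_y²) = √(47.00² + 40.11²) = 61.79 m/s.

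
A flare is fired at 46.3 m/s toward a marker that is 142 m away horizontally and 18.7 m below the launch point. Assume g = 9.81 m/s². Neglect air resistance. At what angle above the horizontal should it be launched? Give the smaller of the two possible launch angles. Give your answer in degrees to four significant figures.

11.70°

Trajectory: y = x tanθ − g x² (1 + tan²θ)/(2v₀²). With x = 142, y = −18.7, v₀ = 46.3, g = 9.81:
46.14 tan²θ − 142 tanθ + (27.44) = 0.
tanθ = [142 ± √(142² − 4 × 46.14 × (27.44))] / (2 × 46.14) = (142 ± 122.9) / 92.27, giving tanθ = 0.2072 or 2.871.
θ = 11.70° or 70.79°; the smaller is 11.70°.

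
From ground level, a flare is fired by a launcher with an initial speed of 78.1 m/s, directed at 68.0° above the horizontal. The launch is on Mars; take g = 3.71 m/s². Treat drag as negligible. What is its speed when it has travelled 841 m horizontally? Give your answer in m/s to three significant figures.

Horizontal component vₓ = 78.10 cos 68.0° = 29.26 m/s; vertical v_y0 = 78.10 sin 68.0° = 72.41 m/s.
Time to reach x = 841 m: t = x/vₓ = 841/29.26 = 28.75 s.
Vertical velocity there: v_y = v_y0 − g t = 72.41 − 3.71 × 28.75 = −34.23 m/s.
Speed: √(vₓ² + v_y²) = √(29.26² + 34.23²) = 45.03 m/s.

45.0 m/s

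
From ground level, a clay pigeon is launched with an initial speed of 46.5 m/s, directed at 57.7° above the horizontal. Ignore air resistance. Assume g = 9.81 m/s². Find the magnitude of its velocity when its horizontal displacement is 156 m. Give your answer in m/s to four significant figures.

33.38 m/s

Horizontal component vₓ = 46.50 cos 57.7° = 24.85 m/s; vertical v_y0 = 46.50 sin 57.7° = 39.30 m/s.
x = vₓ t ⇒ t = 156/24.85 = 6.278 s.
Vertical velocity there: v_y = v_y0 − g t = 39.30 − 9.81 × 6.278 = −22.29 m/s.
Speed: √(vₓ² + v_y²) = √(24.85² + 22.29²) = 33.38 m/s.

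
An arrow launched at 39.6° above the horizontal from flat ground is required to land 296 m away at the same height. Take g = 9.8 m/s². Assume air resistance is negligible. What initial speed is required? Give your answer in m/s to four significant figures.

Level-ground range: R = v₀² sin(2θ)/g, so v₀ = √(gR / sin 2θ).
v₀ = √(9.80 × 296 / sin 79.20°) = √(2901 / 0.9823) = √2953.1 = 54.34 m/s.

54.34 m/s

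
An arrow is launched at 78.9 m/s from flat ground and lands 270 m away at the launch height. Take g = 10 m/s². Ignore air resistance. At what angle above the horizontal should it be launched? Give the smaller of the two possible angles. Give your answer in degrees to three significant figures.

12.9°

From R = (v₀²/g) sin 2θ: sin 2θ = 10.0 × 270 / 6225.2 = 0.4337.
2θ = 25.70° or 180° − 25.70° = 154.3°, so θ = 12.85° or 77.15°.
The smaller angle is 12.85°.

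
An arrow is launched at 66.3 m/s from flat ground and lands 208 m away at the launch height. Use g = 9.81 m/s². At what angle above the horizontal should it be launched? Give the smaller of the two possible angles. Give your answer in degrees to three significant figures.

13.8°

Level-ground range R = v₀² sin(2θ)/g ⇒ sin(2θ) = gR/v₀² = 9.81 × 208 / 66.3² = 0.4642.
2θ = 27.66° or 180° − 27.66° = 152.3°, so θ = 13.83° or 76.17°.
The smaller angle is 13.83°.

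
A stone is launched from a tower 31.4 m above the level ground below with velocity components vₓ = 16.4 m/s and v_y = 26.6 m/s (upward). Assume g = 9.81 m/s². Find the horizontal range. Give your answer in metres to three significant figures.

105 m

The projectile lands when y = 31.4 + (26.60) t − ½·9.81·t² = 0. Positive root: t = (26.60 + √(26.60² + 2·9.81·31.4)) / 9.81 = (26.60 + 36.38) / 9.81 = 6.420 s.
Horizontal distance: R = vₓ t = 16.40 × 6.420 = 105.3 m.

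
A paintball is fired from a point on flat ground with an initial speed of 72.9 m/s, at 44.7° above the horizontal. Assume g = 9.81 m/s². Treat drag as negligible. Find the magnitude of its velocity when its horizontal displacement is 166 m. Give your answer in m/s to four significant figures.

vₓ = 72.90 cos 44.7° = 51.82 m/s; v_y0 = 72.90 sin 44.7° = 51.28 m/s.
x = vₓ t ⇒ t = 166/51.82 = 3.204 s.
Vertical velocity there: v_y = v_y0 − g t = 51.28 − 9.81 × 3.204 = 19.85 m/s.
Speed: √(vₓ² + v_y²) = √(51.82² + 19.85²) = 55.49 m/s.

55.49 m/s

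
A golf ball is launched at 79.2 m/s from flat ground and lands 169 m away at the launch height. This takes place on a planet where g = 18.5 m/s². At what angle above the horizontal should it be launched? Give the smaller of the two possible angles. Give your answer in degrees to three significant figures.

R = v₀² sin 2θ / g gives sin 2θ = gR/v₀² = 18.5·169/79.2² = 0.4984.
2θ = 29.90° or 180° − 29.90° = 150.1°, so θ = 14.95° or 75.05°.
The smaller angle is 14.95°.

14.9°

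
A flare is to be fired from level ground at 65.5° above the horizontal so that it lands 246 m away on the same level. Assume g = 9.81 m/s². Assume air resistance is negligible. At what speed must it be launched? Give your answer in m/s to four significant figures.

On level ground R = v₀² sin 2θ / g ⇒ v₀ = √(gR / sin 2θ).
v₀ = √(9.81 × 246 / sin 131.0°) = √(2413 / 0.7547) = √3197.6 = 56.55 m/s.

56.55 m/s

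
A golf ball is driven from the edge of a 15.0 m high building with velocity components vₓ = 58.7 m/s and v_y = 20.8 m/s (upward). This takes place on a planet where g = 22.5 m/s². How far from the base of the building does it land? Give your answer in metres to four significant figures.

The projectile lands when y = 15.0 + (20.80) t − ½·22.5·t² = 0. Positive root: t = (20.80 + √(20.80² + 2·22.5·15.0)) / 22.5 = (20.80 + 33.28) / 22.5 = 2.404 s.
Horizontal distance: R = vₓ t = 58.70 × 2.404 = 141.1 m.

141.1 m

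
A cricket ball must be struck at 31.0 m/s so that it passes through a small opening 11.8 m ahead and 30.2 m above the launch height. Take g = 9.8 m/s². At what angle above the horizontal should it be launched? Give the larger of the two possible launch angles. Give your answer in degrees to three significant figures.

85.7°

Trajectory: y = x tanθ − g x² (1 + tan²θ)/(2v₀²). With x = 11.8, y = 30.2, v₀ = 31.0, g = 9.80:
0.7100 tan²θ − 11.8 tanθ + (30.91) = 0.
tanθ = [11.8 ± √(11.8² − 4 × 0.7100 × (30.91))] / (2 × 0.7100) = (11.8 ± 7.174) / 1.420, giving tanθ = 3.258 or 13.36.
θ = 72.94° or 85.72°; the larger is 85.72°.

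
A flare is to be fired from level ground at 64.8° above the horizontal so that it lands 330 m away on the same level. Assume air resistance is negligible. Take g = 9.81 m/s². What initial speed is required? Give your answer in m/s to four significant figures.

64.82 m/s

Level-ground range: R = v₀² sin(2θ)/g, so v₀ = √(gR / sin 2θ).
v₀ = √(9.81 × 330 / sin 129.6°) = √(3237 / 0.7705) = √4201.5 = 64.82 m/s.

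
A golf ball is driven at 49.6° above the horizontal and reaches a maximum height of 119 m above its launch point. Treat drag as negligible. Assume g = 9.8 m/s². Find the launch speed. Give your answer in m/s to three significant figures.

At the peak v_y = 0, so v_y0 = √(2gH) = √(2 × 9.80 × 119) = 48.29 m/s.
v_y0 = v₀ sin θ ⇒ v₀ = 48.29 / sin 49.6° = 63.42 m/s.

63.4 m/s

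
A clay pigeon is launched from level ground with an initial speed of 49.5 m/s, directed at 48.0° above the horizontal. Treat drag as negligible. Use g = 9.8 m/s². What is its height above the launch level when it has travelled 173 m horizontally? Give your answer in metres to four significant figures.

58.46 m

Horizontal component vₓ = 49.50 cos 48.0° = 33.12 m/s; vertical v_y0 = 49.50 sin 48.0° = 36.79 m/s.
At x = 173 m, t = x/vₓ = 173/33.12 = 5.223 s.
Height: y = v_y0 t − ½ g t² = 36.79 × 5.223 − 4.900 × 5.223² = 192.1 − 133.7 = 58.46 m.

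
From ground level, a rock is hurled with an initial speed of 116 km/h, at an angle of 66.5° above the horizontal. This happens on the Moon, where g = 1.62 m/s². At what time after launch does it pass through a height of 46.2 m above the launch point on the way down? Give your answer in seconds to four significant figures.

Convert: 116 km/h = 116/3.6 = 32.22 m/s.
Resolve: vₓ = 32.22 cos 66.5° = 12.85 m/s and v_y0 = 32.22 sin 66.5° = 29.55 m/s.
Require v_y0 t − ½ g t² = 46.2, i.e. 0.8100 t² − 29.55 t + 46.2 = 0.
t = [29.55 ± √(29.55² − 2·1.62·46.2)] / 1.62 = (29.55 ± 26.90) / 1.62, so t = 1.637 s or t = 34.84 s.
The descending-branch root is 34.84 s.

34.84 s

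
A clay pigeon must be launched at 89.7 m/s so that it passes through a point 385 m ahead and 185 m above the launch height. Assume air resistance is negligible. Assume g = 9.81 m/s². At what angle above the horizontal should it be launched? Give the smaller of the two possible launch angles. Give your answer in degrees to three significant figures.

42.3°

Trajectory: y = x tanθ − g x² (1 + tan²θ)/(2v₀²). With x = 385, y = 185, v₀ = 89.7, g = 9.81:
90.36 tan²θ − 385 tanθ + (275.4) = 0.
tanθ = [385 ± √(385² − 4 × 90.36 × (275.4))] / (2 × 90.36) = (385 ± 220.7) / 180.7, giving tanθ = 0.9093 or 3.351.
θ = 42.28° or 73.39°; the smaller is 42.28°.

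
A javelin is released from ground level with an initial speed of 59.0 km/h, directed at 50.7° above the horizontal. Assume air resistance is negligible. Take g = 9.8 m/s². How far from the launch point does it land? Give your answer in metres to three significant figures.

Convert: 59.0 km/h = 59.0/3.6 = 16.39 m/s.
Resolve: vₓ = 16.39 cos 50.7° = 10.38 m/s and v_y0 = 16.39 sin 50.7° = 12.68 m/s.
Time aloft: T = 2 v_y0 / g = 2 × 12.68 / 9.80 = 2.588 s.
Horizontal distance R = vₓ T = 10.38 × 2.588 = 26.87 m.

26.9 m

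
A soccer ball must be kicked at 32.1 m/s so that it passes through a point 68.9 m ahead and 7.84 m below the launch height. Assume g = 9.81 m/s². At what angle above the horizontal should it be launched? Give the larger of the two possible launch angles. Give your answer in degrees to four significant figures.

Trajectory: y = x tanθ − g x² (1 + tan²θ)/(2v₀²). With x = 68.9, y = −7.84, v₀ = 32.1, g = 9.81:
22.60 tan²θ − 68.9 tanθ + (14.76) = 0.
tanθ = [68.9 ± √(68.9² − 4 × 22.60 × (14.76))] / (2 × 22.60) = (68.9 ± 58.42) / 45.20, giving tanθ = 0.2318 or 2.817.
θ = 13.05° or 70.46°; the larger is 70.46°.

70.46°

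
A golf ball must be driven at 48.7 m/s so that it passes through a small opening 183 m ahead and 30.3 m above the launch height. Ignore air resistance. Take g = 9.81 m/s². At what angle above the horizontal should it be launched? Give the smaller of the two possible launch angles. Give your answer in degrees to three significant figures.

Trajectory: y = x tanθ − g x² (1 + tan²θ)/(2v₀²). With x = 183, y = 30.3, v₀ = 48.7, g = 9.81:
69.26 tan²θ − 183 tanθ + (99.56) = 0.
tanθ = [183 ± √(183² − 4 × 69.26 × (99.56))] / (2 × 69.26) = (183 ± 76.86) / 138.5, giving tanθ = 0.7663 or 1.876.
θ = 37.46° or 61.94°; the smaller is 37.46°.

37.5°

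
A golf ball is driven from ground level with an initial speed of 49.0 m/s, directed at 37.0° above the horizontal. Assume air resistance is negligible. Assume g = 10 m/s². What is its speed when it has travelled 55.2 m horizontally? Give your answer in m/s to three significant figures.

42.0 m/s

Components: vₓ = 49.00 cos 37.0° = 39.13 m/s, v_y0 = 49.00 sin 37.0° = 29.49 m/s.
At x = 55.2 m, t = x/vₓ = 55.2/39.13 = 1.411 s.
Vertical velocity there: v_y = v_y0 − g t = 29.49 − 10.0 × 1.411 = 15.38 m/s.
Speed: √(vₓ² + v_y²) = √(39.13² + 15.38²) = 42.05 m/s.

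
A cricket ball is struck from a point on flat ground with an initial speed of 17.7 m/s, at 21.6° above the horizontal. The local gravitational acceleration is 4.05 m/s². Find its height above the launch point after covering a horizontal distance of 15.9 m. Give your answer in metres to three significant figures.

Horizontal component vₓ = 17.70 cos 21.6° = 16.46 m/s; vertical v_y0 = 17.70 sin 21.6° = 6.516 m/s.
Time to reach x = 15.9 m: t = x/vₓ = 15.9/16.46 = 0.9662 s.
Height: y = v_y0 t − ½ g t² = 6.516 × 0.9662 − 2.025 × 0.9662² = 6.295 − 1.890 = 4.405 m.

4.41 m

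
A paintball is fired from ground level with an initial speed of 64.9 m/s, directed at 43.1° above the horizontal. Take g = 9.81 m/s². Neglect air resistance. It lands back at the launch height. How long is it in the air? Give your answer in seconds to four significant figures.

vₓ = 64.90 cos 43.1° = 47.39 m/s; v_y0 = 64.90 sin 43.1° = 44.34 m/s.
Time of flight on level ground: T = 2 v_y0 / g = 2 × 44.34 / 9.81 = 9.041 s.

9.041 s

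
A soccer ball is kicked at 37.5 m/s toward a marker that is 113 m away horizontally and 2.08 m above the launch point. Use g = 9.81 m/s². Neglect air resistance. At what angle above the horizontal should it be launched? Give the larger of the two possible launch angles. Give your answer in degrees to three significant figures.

63.6°

Trajectory: y = x tanθ − g x² (1 + tan²θ)/(2v₀²). With x = 113, y = 2.08, v₀ = 37.5, g = 9.81:
44.54 tan²θ − 113 tanθ + (46.62) = 0.
tanθ = [113 ± √(113² − 4 × 44.54 × (46.62))] / (2 × 44.54) = (113 ± 66.81) / 89.08, giving tanθ = 0.5185 or 2.019.
θ = 27.41° or 63.65°; the larger is 63.65°.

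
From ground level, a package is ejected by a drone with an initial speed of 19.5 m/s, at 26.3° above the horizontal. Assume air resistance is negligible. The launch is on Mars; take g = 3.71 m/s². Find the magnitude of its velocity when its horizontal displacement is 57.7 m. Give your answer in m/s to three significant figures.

vₓ = 19.50 cos 26.3° = 17.48 m/s; v_y0 = 19.50 sin 26.3° = 8.640 m/s.
x = vₓ t ⇒ t = 57.7/17.48 = 3.301 s.
Vertical velocity there: v_y = v_y0 − g t = 8.640 − 3.71 × 3.301 = −3.605 m/s.
Speed: √(vₓ² + v_y²) = √(17.48² + 3.605²) = 17.85 m/s.

17.8 m/s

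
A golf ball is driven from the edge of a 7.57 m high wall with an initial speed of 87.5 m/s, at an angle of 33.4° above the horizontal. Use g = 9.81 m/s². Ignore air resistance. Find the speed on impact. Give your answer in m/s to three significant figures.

88.3 m/s

Resolve: vₓ = 87.50 cos 33.4° = 73.05 m/s and v_y0 = 87.50 sin 33.4° = 48.17 m/s.
The projectile lands when y = 7.57 + (48.17) t − ½·9.81·t² = 0. Positive root: t = (48.17 + √(48.17² + 2·9.81·7.57)) / 9.81 = (48.17 + 49.68) / 9.81 = 9.975 s.
Vertical velocity at impact: v_y = v_y0 − g t = 48.17 − 9.81 × 9.975 = −49.68 m/s.
Speed: |v| = √(vₓ² + v_y²) = √(73.05² + 49.68²) = 88.34 m/s.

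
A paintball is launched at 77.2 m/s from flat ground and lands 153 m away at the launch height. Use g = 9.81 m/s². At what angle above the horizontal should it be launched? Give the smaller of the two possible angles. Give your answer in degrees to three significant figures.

7.29°

From R = (v₀²/g) sin 2θ: sin 2θ = 9.81 × 153 / 5959.8 = 0.2518.
2θ = 14.59° or 180° − 14.59° = 165.4°, so θ = 7.293° or 82.71°.
The smaller angle is 7.293°.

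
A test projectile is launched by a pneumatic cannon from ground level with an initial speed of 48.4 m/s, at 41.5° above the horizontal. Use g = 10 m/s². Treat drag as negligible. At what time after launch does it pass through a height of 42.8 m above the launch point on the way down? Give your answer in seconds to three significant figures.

4.52 s

vₓ = 48.40 cos 41.5° = 36.25 m/s; v_y0 = 48.40 sin 41.5° = 32.07 m/s.
Require v_y0 t − ½ g t² = 42.8, i.e. 5.000 t² − 32.07 t + 42.8 = 0.
t = [32.07 ± √(32.07² − 2·10.0·42.8)] / 10.0 = (32.07 ± 13.14) / 10.0, so t = 1.894 s or t = 4.521 s.
The descending-branch root is 4.521 s.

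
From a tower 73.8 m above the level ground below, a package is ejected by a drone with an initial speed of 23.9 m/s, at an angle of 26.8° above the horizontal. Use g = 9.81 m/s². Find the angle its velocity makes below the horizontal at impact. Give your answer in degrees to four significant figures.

Resolve: vₓ = 23.90 cos 26.8° = 21.33 m/s and v_y0 = 23.90 sin 26.8° = 10.78 m/s.
The projectile lands when y = 73.8 + (10.78) t − ½·9.81·t² = 0. Positive root: t = (10.78 + √(10.78² + 2·9.81·73.8)) / 9.81 = (10.78 + 39.55) / 9.81 = 5.130 s.
At impact: v_y = v_y0 − g t = −39.55 m/s; vₓ = 21.33 m/s.
Angle below horizontal: arctan(|v_y|/vₓ) = arctan(39.55/21.33) = 61.66°.

61.66°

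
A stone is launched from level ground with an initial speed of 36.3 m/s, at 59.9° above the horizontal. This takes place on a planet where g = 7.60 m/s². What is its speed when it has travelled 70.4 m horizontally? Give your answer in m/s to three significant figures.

18.3 m/s

Resolve: vₓ = 36.30 cos 59.9° = 18.20 m/s and v_y0 = 36.30 sin 59.9° = 31.40 m/s.
Time to reach x = 70.4 m: t = x/vₓ = 70.4/18.20 = 3.867 s.
Vertical velocity there: v_y = v_y0 − g t = 31.40 − 7.60 × 3.867 = 2.015 m/s.
Speed: √(vₓ² + v_y²) = √(18.20² + 2.015²) = 18.32 m/s.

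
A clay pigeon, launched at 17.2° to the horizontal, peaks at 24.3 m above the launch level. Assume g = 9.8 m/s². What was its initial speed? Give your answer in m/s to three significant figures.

73.8 m/s

At the peak v_y = 0, so v_y0 = √(2gH) = √(2 × 9.80 × 24.3) = 21.82 m/s.
v_y0 = v₀ sin θ ⇒ v₀ = 21.82 / sin 17.2° = 73.80 m/s.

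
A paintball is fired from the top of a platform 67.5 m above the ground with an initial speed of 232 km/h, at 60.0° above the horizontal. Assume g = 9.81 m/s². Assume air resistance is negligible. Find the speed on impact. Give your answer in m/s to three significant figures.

74.0 m/s

Convert: 232 km/h = 232/3.6 = 64.44 m/s.
Components: vₓ = 64.44 cos 60.0° = 32.22 m/s, v_y0 = 64.44 sin 60.0° = 55.81 m/s.
Vertical motion (up positive, ground at y = 0): 4.905 t² − (55.81) t − 67.5 = 0, so t = (55.81 + √(55.81² + 2·9.81·67.5)) / 9.81 = (55.81 + 66.63) / 9.81 = 12.48 s.
Vertical velocity at impact: v_y = v_y0 − g t = 55.81 − 9.81 × 12.48 = −66.63 m/s.
Speed: |v| = √(vₓ² + v_y²) = √(32.22² + 66.63²) = 74.01 m/s.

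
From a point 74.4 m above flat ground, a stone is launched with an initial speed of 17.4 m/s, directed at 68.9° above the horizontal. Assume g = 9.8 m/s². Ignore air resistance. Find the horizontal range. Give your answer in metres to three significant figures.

36.9 m

Resolve: vₓ = 17.40 cos 68.9° = 6.264 m/s and v_y0 = 17.40 sin 68.9° = 16.23 m/s.
The projectile lands when y = 74.4 + (16.23) t − ½·9.80·t² = 0. Positive root: t = (16.23 + √(16.23² + 2·9.80·74.4)) / 9.80 = (16.23 + 41.49) / 9.80 = 5.891 s.
Horizontal distance: R = vₓ t = 6.264 × 5.891 = 36.90 m.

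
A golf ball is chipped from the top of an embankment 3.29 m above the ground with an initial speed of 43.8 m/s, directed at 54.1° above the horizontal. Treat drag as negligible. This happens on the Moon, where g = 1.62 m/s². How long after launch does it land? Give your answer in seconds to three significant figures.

43.9 s

Components: vₓ = 43.80 cos 54.1° = 25.68 m/s, v_y0 = 43.80 sin 54.1° = 35.48 m/s.
With up positive and y = 0 at the ground: y(t) = 3.29 + (35.48) t − 0.8100 t². Setting y = 0 and taking the positive root: t = [35.48 + √(35.48² + 2·1.62·3.29)] / 1.62 = (35.48 + 35.63) / 1.62 = 43.89 s.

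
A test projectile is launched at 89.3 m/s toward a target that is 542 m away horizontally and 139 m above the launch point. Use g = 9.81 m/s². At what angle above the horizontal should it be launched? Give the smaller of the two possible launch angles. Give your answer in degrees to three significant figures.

38.9°

Trajectory: y = x tanθ − g x² (1 + tan²θ)/(2v₀²). With x = 542, y = 139, v₀ = 89.3, g = 9.81:
180.7 tan²θ − 542 tanθ + (319.7) = 0.
tanθ = [542 ± √(542² − 4 × 180.7 × (319.7))] / (2 × 180.7) = (542 ± 250.4) / 361.4, giving tanθ = 0.8069 or 2.193.
θ = 38.90° or 65.48°; the smaller is 38.90°.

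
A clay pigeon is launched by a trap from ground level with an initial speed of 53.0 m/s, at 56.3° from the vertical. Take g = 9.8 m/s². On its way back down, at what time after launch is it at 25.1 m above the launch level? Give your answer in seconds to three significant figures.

4.97 s

Components: vₓ = 53.00 sin 56.3° = 44.09 m/s, v_y0 = 53.00 cos 56.3° = 29.41 m/s.
Require v_y0 t − ½ g t² = 25.1, i.e. 4.900 t² − 29.41 t + 25.1 = 0.
Quadratic formula: t = (29.41 ± √372.80) / 9.80 = (29.41 ± 19.31) / 9.80 → t = 1.030 s or 4.971 s.
The descending-branch root is 4.971 s.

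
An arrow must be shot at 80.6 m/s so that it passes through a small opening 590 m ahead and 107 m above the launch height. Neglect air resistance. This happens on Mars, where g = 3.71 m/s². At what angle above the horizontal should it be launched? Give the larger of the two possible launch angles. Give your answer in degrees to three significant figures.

Trajectory: y = x tanθ − g x² (1 + tan²θ)/(2v₀²). With x = 590, y = 107, v₀ = 80.6, g = 3.71:
99.40 tan²θ − 590 tanθ + (206.4) = 0.
tanθ = [590 ± √(590² − 4 × 99.40 × (206.4))] / (2 × 99.40) = (590 ± 515.8) / 198.8, giving tanθ = 0.3733 or 5.562.
θ = 20.47° or 79.81°; the larger is 79.81°.

79.8°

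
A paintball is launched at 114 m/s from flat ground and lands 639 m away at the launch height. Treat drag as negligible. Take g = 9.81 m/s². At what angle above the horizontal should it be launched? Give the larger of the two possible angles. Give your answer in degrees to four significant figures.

Level-ground range R = v₀² sin(2θ)/g ⇒ sin(2θ) = gR/v₀² = 9.81 × 639 / 114² = 0.4823.
2θ = 28.84° or 180° − 28.84° = 151.2°, so θ = 14.42° or 75.58°.
The larger angle is 75.58°.

75.58°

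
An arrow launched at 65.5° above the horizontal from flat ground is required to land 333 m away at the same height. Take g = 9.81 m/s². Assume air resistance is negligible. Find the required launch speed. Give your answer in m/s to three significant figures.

From R = (v₀² / g) sin 2θ: v₀ = √(gR / sin 2θ).
v₀ = √(9.81 × 333 / sin 131.0°) = √(3267 / 0.7547) = √4328.5 = 65.79 m/s.

65.8 m/s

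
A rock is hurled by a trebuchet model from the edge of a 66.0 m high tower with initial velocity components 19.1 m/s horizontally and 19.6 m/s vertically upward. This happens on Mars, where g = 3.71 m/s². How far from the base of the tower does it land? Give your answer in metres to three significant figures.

253 m

With up positive and y = 0 at the ground: y(t) = 66.0 + (19.60) t − 1.855 t². Setting y = 0 and taking the positive root: t = [19.60 + √(19.60² + 2·3.71·66.0)] / 3.71 = (19.60 + 29.56) / 3.71 = 13.25 s.
Horizontal distance: R = vₓ t = 19.10 × 13.25 = 253.1 m.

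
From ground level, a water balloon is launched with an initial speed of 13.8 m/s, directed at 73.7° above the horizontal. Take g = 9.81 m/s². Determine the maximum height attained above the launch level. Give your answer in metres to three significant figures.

Resolve: vₓ = 13.80 cos 73.7° = 3.873 m/s and v_y0 = 13.80 sin 73.7° = 13.25 m/s.
At the apex v_y = 0, so H = v_y0²/(2g) = 13.25²/19.62 = 8.942 m.

8.94 m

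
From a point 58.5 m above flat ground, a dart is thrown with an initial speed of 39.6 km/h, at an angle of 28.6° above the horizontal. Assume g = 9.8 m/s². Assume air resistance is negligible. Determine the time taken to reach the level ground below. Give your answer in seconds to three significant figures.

4.03 s

Convert: 39.6 km/h = 39.6/3.6 = 11.00 m/s.
vₓ = 11.00 cos 28.6° = 9.658 m/s; v_y0 = 11.00 sin 28.6° = 5.266 m/s.
The projectile lands when y = 58.5 + (5.266) t − ½·9.80·t² = 0. Positive root: t = (5.266 + √(5.266² + 2·9.80·58.5)) / 9.80 = (5.266 + 34.27) / 9.80 = 4.034 s.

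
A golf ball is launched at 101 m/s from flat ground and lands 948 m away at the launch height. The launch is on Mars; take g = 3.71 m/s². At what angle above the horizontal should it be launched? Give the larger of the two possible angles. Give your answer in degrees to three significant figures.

From R = (v₀²/g) sin 2θ: sin 2θ = 3.71 × 948 / 10201 = 0.3448.
2θ = 20.17° or 180° − 20.17° = 159.8°, so θ = 10.08° or 79.92°.
The larger angle is 79.92°.

79.9°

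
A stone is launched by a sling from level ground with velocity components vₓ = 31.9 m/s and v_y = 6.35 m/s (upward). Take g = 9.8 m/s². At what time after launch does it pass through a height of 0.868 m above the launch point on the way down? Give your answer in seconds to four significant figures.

1.141 s

Require v_y0 t − ½ g t² = 0.868, i.e. 4.900 t² − 6.350 t + 0.868 = 0.
Quadratic formula: t = (6.350 ± √23.310) / 9.80 = (6.350 ± 4.828) / 9.80 → t = 0.1553 s or 1.141 s.
The descending-branch root is 1.141 s.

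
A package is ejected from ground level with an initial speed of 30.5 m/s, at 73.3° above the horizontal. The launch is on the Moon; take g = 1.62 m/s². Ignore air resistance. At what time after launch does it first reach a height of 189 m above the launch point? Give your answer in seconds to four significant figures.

8.449 s

vₓ = 30.50 cos 73.3° = 8.764 m/s; v_y0 = 30.50 sin 73.3° = 29.21 m/s.
Require v_y0 t − ½ g t² = 189, i.e. 0.8100 t² − 29.21 t + 189 = 0.
Quadratic formula: t = (29.21 ± √241.07) / 1.62 = (29.21 ± 15.53) / 1.62 → t = 8.449 s or 27.62 s.
The first (ascending) time is 8.449 s.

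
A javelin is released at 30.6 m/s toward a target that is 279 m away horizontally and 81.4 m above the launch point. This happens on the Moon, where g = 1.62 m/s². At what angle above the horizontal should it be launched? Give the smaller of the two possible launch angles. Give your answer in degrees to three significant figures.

Trajectory: y = x tanθ − g x² (1 + tan²θ)/(2v₀²). With x = 279, y = 81.4, v₀ = 30.6, g = 1.62:
67.34 tan²θ − 279 tanθ + (148.7) = 0.
tanθ = [279 ± √(279² − 4 × 67.34 × (148.7))] / (2 × 67.34) = (279 ± 194.4) / 134.7, giving tanθ = 0.6284 or 3.515.
θ = 32.15° or 74.12°; the smaller is 32.15°.

32.1°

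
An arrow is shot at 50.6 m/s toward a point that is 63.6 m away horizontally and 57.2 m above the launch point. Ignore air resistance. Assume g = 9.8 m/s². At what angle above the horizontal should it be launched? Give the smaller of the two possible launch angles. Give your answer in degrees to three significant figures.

Trajectory: y = x tanθ − g x² (1 + tan²θ)/(2v₀²). With x = 63.6, y = 57.2, v₀ = 50.6, g = 9.80:
7.741 tan²θ − 63.6 tanθ + (64.94) = 0.
tanθ = [63.6 ± √(63.6² − 4 × 7.741 × (64.94))] / (2 × 7.741) = (63.6 ± 45.10) / 15.48, giving tanθ = 1.195 or 7.021.
θ = 50.07° or 81.89°; the smaller is 50.07°.

50.1°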